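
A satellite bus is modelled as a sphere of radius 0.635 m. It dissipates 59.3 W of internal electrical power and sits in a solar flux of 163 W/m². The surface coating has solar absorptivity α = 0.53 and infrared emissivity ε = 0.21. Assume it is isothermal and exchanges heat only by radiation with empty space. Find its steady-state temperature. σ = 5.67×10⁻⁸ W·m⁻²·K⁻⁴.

T ≈ 230 K

At steady state, absorbed solar power + internal power = radiated power.
Absorbed: α·S·A_cross = 0.53·163·1.267 = 109.4 W (cross-section πr²).
Total input = 109.4 + 59.3 = 168.7 W.
Radiated: εσ·A_surf·T⁴ with A_surf = 4πr² = 5.067 m².
T⁴ = 168.7/(0.21·5.67×10⁻⁸·5.067) = 2.797×10⁹ K⁴.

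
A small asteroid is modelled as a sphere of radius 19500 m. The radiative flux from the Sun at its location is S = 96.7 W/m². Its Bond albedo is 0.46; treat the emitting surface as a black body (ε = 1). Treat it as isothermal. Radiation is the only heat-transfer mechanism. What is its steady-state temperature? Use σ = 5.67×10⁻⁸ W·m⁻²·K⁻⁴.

T ≈ 123 K

At equilibrium, absorbed power = emitted power.
Absorbing cross-section = πr² = 1.195×10⁹ m²; emitting surface = 4πr² = 4.778×10⁹ m² (ratio 4).
(1−a)S·A_cross = εσ·A_surf·T⁴  ⇒  T⁴ = (1−a)S/(4σ).
T⁴ = 0.540·96.7/(4·5.67×10⁻⁸) = 2.302×10⁸ K⁴.
T = (2.302×10⁸)^(1/4).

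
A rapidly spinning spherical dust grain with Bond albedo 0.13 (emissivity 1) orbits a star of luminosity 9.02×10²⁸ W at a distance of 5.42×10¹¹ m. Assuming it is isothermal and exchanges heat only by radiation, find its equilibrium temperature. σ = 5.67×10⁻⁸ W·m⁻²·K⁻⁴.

First find the stellar flux at distance d: S = L/(4πd²) = 9.02×10²⁸/(4π·(5.42×10¹¹)²) = 24430 W/m².
For an isothermal sphere, absorbed (1−a)S·πr² = emitted σ·4πr²·T⁴, so T⁴ = (1−a)S/(4σ).
T⁴ = 0.870·24430/(4·5.67×10⁻⁸) = 9.373×10¹⁰ K⁴.

T ≈ 553 K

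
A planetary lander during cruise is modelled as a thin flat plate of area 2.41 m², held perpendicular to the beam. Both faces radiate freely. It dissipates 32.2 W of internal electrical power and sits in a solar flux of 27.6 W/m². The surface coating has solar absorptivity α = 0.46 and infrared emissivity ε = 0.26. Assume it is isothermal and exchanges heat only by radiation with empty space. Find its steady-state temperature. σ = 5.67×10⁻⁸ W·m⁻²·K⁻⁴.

At steady state, absorbed solar power + internal power = radiated power.
Absorbed: α·S·A_cross = 0.46·27.6·2.410 = 30.60 W (cross-section A).
Total input = 30.60 + 32.2 = 62.80 W.
Radiated: εσ·A_surf·T⁴ with A_surf = 2A = 4.820 m².
T⁴ = 62.80/(0.26·5.67×10⁻⁸·4.820) = 8.838×10⁸ K⁴.

T ≈ 172 K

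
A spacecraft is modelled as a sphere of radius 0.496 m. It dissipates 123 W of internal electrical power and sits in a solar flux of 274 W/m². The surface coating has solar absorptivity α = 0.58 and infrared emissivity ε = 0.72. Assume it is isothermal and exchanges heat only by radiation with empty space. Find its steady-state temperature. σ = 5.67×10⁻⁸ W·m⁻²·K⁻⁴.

At steady state, absorbed solar power + internal power = radiated power.
Absorbed: α·S·A_cross = 0.58·274·0.7729 = 122.8 W (cross-section πr²).
Total input = 122.8 + 123 = 245.8 W.
Radiated: εσ·A_surf·T⁴ with A_surf = 4πr² = 3.092 m².
T⁴ = 245.8/(0.72·5.67×10⁻⁸·3.092) = 1.948×10⁹ K⁴.

T ≈ 210 K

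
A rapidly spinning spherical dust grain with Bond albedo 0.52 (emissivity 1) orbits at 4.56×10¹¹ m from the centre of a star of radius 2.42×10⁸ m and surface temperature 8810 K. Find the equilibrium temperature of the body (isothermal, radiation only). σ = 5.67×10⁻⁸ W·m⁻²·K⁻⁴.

T ≈ 119 K

The star's surface emits σT_*⁴; at distance d the flux is S = σT_*⁴(R_*/d)².
S = 5.67×10⁻⁸·(8810)⁴·(2.42×10⁸/4.56×10¹¹)² = 96.20 W/m².
For an isothermal sphere T⁴ = (1−a)S/(4σ) = 2.036×10⁸ K⁴.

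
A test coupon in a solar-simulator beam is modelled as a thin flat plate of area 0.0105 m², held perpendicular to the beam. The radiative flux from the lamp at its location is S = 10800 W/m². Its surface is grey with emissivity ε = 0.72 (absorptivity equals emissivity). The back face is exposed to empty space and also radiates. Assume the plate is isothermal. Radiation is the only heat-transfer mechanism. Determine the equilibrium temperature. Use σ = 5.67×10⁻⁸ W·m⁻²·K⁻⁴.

At equilibrium, absorbed power = emitted power.
Absorbing cross-section = A = 0.01050 m²; emitting surface = 2A = 0.02100 m² (ratio 2).
εS·A_cross = εσ·A_surf·T⁴  ⇒  T⁴ = S/(2σ)   (ε cancels).
T⁴ = 10800/(2·5.67×10⁻⁸) = 9.524×10¹⁰ K⁴.
T = (9.524×10¹⁰)^(1/4).

T ≈ 556 K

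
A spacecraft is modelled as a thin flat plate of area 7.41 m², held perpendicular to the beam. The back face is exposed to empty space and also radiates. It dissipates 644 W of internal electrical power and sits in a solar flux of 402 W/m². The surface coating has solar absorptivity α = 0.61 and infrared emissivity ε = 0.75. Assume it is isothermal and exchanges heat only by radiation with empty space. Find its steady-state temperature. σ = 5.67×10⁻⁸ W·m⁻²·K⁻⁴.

T ≈ 250 K

At steady state, absorbed solar power + internal power = radiated power.
Absorbed: α·S·A_cross = 0.61·402·7.410 = 1817 W (cross-section A).
Total input = 1817 + 644 = 2461 W.
Radiated: εσ·A_surf·T⁴ with A_surf = 2A = 14.82 m².
T⁴ = 2461/(0.75·5.67×10⁻⁸·14.82) = 3.905×10⁹ K⁴.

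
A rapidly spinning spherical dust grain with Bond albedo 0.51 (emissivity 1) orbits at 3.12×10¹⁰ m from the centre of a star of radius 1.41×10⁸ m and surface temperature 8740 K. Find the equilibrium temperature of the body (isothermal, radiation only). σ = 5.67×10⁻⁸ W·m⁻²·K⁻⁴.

The star's surface emits σT_*⁴; at distance d the flux is S = σT_*⁴(R_*/d)².
S = 5.67×10⁻⁸·(8740)⁴·(1.41×10⁸/3.12×10¹⁰)² = 6757 W/m².
For an isothermal sphere T⁴ = (1−a)S/(4σ) = 1.460×10¹⁰ K⁴.

T ≈ 348 K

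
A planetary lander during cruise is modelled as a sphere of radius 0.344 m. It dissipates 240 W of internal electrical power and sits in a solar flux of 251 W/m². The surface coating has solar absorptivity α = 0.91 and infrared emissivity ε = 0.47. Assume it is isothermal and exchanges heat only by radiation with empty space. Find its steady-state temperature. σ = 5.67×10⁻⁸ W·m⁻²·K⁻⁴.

T ≈ 301 K

At steady state, absorbed solar power + internal power = radiated power.
Absorbed: α·S·A_cross = 0.91·251·0.3718 = 84.91 W (cross-section πr²).
Total input = 84.91 + 240 = 324.9 W.
Radiated: εσ·A_surf·T⁴ with A_surf = 4πr² = 1.487 m².
T⁴ = 324.9/(0.47·5.67×10⁻⁸·1.487) = 8.199×10⁹ K⁴.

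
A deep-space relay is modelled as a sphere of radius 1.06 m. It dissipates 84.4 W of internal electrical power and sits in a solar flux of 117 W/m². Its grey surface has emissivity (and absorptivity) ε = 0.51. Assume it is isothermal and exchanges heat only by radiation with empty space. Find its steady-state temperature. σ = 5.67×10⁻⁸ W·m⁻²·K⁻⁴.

At steady state, absorbed solar power + internal power = radiated power.
Absorbed: α·S·A_cross = 0.51·117·3.530 = 210.6 W (cross-section πr²).
Total input = 210.6 + 84.4 = 295.0 W.
Radiated: εσ·A_surf·T⁴ with A_surf = 4πr² = 14.12 m².
T⁴ = 295.0/(0.51·5.67×10⁻⁸·14.12) = 7.226×10⁸ K⁴.

T ≈ 164 K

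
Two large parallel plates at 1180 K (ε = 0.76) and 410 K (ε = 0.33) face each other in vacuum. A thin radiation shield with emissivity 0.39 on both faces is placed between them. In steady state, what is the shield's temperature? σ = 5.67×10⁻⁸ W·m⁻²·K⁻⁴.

T_s ≈ 1050 K

In steady state the net flux on the hot side equals that on the cold side.
σ(T₁⁴−T_s⁴)/D₁ = σ(T_s⁴−T₂⁴)/D₂, with D₁ = 1/ε₁+1/ε_s−1 = 2.880, D₂ = 1/ε_s+1/ε₂−1 = 4.594.
Solve for T_s⁴: T_s⁴ = (D₂·T₁⁴ + D₁·T₂⁴)/(D₁+D₂) = 1.203×10¹² K⁴.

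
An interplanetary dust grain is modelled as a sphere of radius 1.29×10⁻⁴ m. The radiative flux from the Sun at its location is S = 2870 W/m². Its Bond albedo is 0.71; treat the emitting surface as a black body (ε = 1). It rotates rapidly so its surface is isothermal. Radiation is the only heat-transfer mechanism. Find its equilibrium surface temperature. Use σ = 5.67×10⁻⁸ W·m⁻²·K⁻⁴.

At equilibrium, absorbed power = emitted power.
Absorbing cross-section = πr² = 5.228×10⁻⁸ m²; emitting surface = 4πr² = 2.091×10⁻⁷ m² (ratio 4).
(1−a)S·A_cross = εσ·A_surf·T⁴  ⇒  T⁴ = (1−a)S/(4σ).
T⁴ = 0.290·2870/(4·5.67×10⁻⁸) = 3.670×10⁹ K⁴.
T = (3.670×10⁹)^(1/4).

T ≈ 246 K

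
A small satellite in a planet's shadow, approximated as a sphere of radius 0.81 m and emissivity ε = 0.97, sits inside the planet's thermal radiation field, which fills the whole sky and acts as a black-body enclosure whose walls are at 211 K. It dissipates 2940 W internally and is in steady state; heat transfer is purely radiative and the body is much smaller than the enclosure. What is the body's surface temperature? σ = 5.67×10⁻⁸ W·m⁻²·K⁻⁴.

For a small grey body in a large enclosure, net radiated power = εσA(T⁴ − T_w⁴).
Steady state: P = εσA(T⁴ − T_w⁴) with A = 4πr² = 8.245 m².
T⁴ = P/(εσA) + T_w⁴ = 2940/(0.97·5.67×10⁻⁸·8.245) + (211)⁴
    = 6.484×10⁹ + 1.982×10⁹ = 8.466×10⁹ K⁴.

T ≈ 303 K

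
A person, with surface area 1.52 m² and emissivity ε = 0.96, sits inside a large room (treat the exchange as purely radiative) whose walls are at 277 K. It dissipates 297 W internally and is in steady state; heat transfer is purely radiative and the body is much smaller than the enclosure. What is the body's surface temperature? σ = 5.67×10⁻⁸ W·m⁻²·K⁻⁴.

T ≈ 312 K

For a small grey body in a large enclosure, net radiated power = εσA(T⁴ − T_w⁴).
Steady state: P = εσA(T⁴ − T_w⁴) with A = 1.52 m².
T⁴ = P/(εσA) + T_w⁴ = 297/(0.96·5.67×10⁻⁸·1.520) + (277)⁴
    = 3.590×10⁹ + 5.887×10⁹ = 9.477×10⁹ K⁴.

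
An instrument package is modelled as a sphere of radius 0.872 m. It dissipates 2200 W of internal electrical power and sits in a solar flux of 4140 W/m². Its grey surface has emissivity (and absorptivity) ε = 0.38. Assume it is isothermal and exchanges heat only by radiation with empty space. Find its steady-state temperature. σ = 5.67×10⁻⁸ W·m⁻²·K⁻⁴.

T ≈ 412 K

At steady state, absorbed solar power + internal power = radiated power.
Absorbed: α·S·A_cross = 0.38·4140·2.389 = 3758 W (cross-section πr²).
Total input = 3758 + 2200 = 5958 W.
Radiated: εσ·A_surf·T⁴ with A_surf = 4πr² = 9.555 m².
T⁴ = 5958/(0.38·5.67×10⁻⁸·9.555) = 2.894×10¹⁰ K⁴.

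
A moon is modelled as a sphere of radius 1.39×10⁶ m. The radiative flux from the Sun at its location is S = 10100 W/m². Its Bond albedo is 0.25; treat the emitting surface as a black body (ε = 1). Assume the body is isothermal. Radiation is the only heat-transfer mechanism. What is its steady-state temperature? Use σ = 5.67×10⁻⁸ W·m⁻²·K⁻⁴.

At equilibrium, absorbed power = emitted power.
Absorbing cross-section = πr² = 6.070×10¹² m²; emitting surface = 4πr² = 2.428×10¹³ m² (ratio 4).
(1−a)S·A_cross = εσ·A_surf·T⁴  ⇒  T⁴ = (1−a)S/(4σ).
T⁴ = 0.750·10100/(4·5.67×10⁻⁸) = 3.340×10¹⁰ K⁴.
T = (3.340×10¹⁰)^(1/4).

T ≈ 427 K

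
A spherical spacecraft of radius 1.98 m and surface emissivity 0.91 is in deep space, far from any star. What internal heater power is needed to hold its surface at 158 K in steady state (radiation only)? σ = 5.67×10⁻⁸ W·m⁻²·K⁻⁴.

P ≈ 1580 W

P = εσ·4πr²·T⁴.
4πr² = 49.27 m²; T⁴ = 6.232×10⁸ K⁴.
P = 0.91·5.67×10⁻⁸·49.27·6.232×10⁸.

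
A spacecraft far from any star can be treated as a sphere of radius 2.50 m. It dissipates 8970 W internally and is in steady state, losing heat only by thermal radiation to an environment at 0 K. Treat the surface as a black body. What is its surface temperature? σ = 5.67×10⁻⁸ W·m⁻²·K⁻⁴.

T ≈ 212 K

Steady state: internal power = radiated power, P = εσA T⁴.
Radiating area A = 4πr² = 78.54 m².
T⁴ = P/(εσA) = 8970/(1.0·5.67×10⁻⁸·78.54) = 2.014×10⁹ K⁴.
T = (2.014×10⁹)^(1/4).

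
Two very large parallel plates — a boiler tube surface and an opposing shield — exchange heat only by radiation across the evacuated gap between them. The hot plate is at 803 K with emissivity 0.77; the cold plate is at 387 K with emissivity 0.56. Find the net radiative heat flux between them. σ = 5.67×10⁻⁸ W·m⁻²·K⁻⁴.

For two infinite grey parallel plates, q = σ(T₁⁴ − T₂⁴)/(1/ε₁ + 1/ε₂ − 1).
T₁⁴ − T₂⁴ = 4.158×10¹¹ − 2.243×10¹⁰ = 3.933×10¹¹ K⁴.
1/ε₁ + 1/ε₂ − 1 = 1.299 + 1.786 − 1 = 2.084.
q = 5.67×10⁻⁸ × 3.933×10¹¹ / 2.084.

q ≈ 10700 W/m²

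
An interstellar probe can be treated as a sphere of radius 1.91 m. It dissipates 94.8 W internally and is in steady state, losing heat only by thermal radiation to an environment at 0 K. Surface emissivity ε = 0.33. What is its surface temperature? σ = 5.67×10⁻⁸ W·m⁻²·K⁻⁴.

T ≈ 103 K

Steady state: internal power = radiated power, P = εσA T⁴.
Radiating area A = 4πr² = 45.84 m².
T⁴ = P/(εσA) = 94.8/(0.33·5.67×10⁻⁸·45.84) = 1.105×10⁸ K⁴.
T = (1.105×10⁸)^(1/4).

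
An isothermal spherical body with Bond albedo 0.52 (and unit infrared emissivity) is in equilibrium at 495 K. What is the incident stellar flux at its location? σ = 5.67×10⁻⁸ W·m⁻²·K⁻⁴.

S ≈ 28400 W/m²

(1−a)S·πr² = σ·4πr²·T⁴ ⇒ S = 4σT⁴/(1−a).
S = 4·5.67×10⁻⁸·6.004×10¹⁰/0.480.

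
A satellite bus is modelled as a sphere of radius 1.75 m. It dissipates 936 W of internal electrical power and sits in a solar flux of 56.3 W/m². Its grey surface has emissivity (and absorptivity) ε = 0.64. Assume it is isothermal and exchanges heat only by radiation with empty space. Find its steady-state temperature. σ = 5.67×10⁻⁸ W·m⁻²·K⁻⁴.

T ≈ 174 K

At steady state, absorbed solar power + internal power = radiated power.
Absorbed: α·S·A_cross = 0.64·56.3·9.621 = 346.7 W (cross-section πr²).
Total input = 346.7 + 936 = 1283 W.
Radiated: εσ·A_surf·T⁴ with A_surf = 4πr² = 38.48 m².
T⁴ = 1283/(0.64·5.67×10⁻⁸·38.48) = 9.185×10⁸ K⁴.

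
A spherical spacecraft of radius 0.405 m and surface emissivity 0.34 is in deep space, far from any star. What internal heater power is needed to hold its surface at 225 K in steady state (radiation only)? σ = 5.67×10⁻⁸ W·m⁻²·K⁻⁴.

P = εσ·4πr²·T⁴.
4πr² = 2.061 m²; T⁴ = 2.563×10⁹ K⁴.
P = 0.34·5.67×10⁻⁸·2.061·2.563×10⁹.

P ≈ 102 W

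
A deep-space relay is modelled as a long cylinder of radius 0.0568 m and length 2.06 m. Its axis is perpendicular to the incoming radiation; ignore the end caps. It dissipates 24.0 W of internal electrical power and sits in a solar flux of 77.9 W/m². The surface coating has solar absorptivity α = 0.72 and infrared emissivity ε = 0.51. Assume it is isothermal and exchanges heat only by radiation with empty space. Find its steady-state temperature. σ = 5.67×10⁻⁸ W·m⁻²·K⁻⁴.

T ≈ 204 K

At steady state, absorbed solar power + internal power = radiated power.
Absorbed: α·S·A_cross = 0.72·77.9·0.2340 = 13.13 W (cross-section 2rL).
Total input = 13.13 + 24.0 = 37.13 W.
Radiated: εσ·A_surf·T⁴ with A_surf = 2πrL = 0.7352 m².
T⁴ = 37.13/(0.51·5.67×10⁻⁸·0.7352) = 1.746×10⁹ K⁴.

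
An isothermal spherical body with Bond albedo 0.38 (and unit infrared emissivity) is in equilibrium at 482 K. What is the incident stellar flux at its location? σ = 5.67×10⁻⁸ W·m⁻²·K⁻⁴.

(1−a)S·πr² = σ·4πr²·T⁴ ⇒ S = 4σT⁴/(1−a).
S = 4·5.67×10⁻⁸·5.397×10¹⁰/0.620.

S ≈ 19700 W/m²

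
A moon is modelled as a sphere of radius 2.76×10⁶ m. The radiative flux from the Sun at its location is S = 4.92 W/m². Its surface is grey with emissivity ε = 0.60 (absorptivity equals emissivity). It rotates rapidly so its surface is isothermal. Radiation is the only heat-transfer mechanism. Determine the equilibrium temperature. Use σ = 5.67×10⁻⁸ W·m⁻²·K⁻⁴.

At equilibrium, absorbed power = emitted power.
Absorbing cross-section = πr² = 2.393×10¹³ m²; emitting surface = 4πr² = 9.573×10¹³ m² (ratio 4).
εS·A_cross = εσ·A_surf·T⁴  ⇒  T⁴ = S/(4σ)   (ε cancels).
T⁴ = 4.92/(4·5.67×10⁻⁸) = 2.169×10⁷ K⁴.
T = (2.169×10⁷)^(1/4).

T ≈ 68.2 K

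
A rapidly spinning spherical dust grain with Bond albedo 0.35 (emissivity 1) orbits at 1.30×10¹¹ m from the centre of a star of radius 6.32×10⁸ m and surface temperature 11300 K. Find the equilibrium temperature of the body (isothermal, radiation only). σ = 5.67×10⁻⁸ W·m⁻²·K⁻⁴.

T ≈ 500 K

The star's surface emits σT_*⁴; at distance d the flux is S = σT_*⁴(R_*/d)².
S = 5.67×10⁻⁸·(11300)⁴·(6.32×10⁸/1.30×10¹¹)² = 21850 W/m².
For an isothermal sphere T⁴ = (1−a)S/(4σ) = 6.262×10¹⁰ K⁴.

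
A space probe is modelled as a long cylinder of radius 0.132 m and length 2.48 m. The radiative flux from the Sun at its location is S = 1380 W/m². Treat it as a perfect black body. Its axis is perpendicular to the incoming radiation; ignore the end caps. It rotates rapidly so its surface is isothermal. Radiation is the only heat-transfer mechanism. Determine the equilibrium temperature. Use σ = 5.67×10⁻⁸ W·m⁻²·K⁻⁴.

T ≈ 297 K

At equilibrium, absorbed power = emitted power.
Absorbing cross-section = 2rL = 0.6547 m²; emitting surface = 2πrL = 2.057 m² (ratio π).
S·A_cross = εσ·A_surf·T⁴  ⇒  T⁴ = S/(πσ).
T⁴ = 1.00·1380/(π·5.67×10⁻⁸) = 7.747×10⁹ K⁴.
T = (7.747×10⁹)^(1/4).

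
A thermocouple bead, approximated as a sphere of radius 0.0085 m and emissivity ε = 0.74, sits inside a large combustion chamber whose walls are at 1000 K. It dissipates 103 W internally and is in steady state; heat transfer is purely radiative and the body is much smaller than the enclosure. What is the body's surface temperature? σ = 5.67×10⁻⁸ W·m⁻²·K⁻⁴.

For a small grey body in a large enclosure, net radiated power = εσA(T⁴ − T_w⁴).
Steady state: P = εσA(T⁴ − T_w⁴) with A = 4πr² = 9.079×10⁻⁴ m².
T⁴ = P/(εσA) + T_w⁴ = 103/(0.74·5.67×10⁻⁸·9.079×10⁻⁴) + (1000)⁴
    = 2.704×10¹² + 1.000×10¹² = 3.704×10¹² K⁴.

T ≈ 1390 K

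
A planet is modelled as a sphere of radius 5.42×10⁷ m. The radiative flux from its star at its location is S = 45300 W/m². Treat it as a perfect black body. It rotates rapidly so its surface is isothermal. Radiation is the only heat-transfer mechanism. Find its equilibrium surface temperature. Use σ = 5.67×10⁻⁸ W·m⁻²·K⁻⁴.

At equilibrium, absorbed power = emitted power.
Absorbing cross-section = πr² = 9.229×10¹⁵ m²; emitting surface = 4πr² = 3.692×10¹⁶ m² (ratio 4).
S·A_cross = εσ·A_surf·T⁴  ⇒  T⁴ = S/(4σ).
T⁴ = 1.00·45300/(4·5.67×10⁻⁸) = 1.997×10¹¹ K⁴.
T = (1.997×10¹¹)^(1/4).

T ≈ 669 K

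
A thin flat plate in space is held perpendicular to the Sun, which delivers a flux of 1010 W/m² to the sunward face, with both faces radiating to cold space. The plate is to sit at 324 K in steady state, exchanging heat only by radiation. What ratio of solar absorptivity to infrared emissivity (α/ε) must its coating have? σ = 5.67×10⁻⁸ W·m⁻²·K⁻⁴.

Balance: αS·A = εσ·2A·T⁴ ⇒ α/ε = 2σT⁴/S.
α/ε = 2·5.67×10⁻⁸·(324)⁴/1010 = 2·5.67×10⁻⁸·1.102×10¹⁰/1010.

α/ε ≈ 1.24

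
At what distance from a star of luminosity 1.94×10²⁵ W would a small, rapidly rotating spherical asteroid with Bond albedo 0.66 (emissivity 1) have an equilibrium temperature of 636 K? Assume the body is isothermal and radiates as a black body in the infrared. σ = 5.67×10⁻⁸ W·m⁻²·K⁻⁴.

d ≈ 3.76×10⁹ m

For an isothermal black-emitting sphere, (1−a)S·πr² = σ·4πr²·T⁴ ⇒ S = 4σT⁴/(1−a).
S = 4·5.67×10⁻⁸·(636)⁴/0.340 = 1.091×10⁵ W/m².
Flux falls as S = L/(4πd²), so d = √(L/(4πS)) = √(1.94×10²⁵/(4π·1.091×10⁵)).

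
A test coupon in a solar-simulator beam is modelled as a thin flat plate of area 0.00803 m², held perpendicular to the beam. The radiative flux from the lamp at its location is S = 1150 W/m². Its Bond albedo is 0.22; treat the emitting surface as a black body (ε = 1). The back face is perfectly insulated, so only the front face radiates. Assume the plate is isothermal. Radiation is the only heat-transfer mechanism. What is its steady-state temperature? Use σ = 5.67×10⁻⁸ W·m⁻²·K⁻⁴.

At equilibrium, absorbed power = emitted power.
Absorbing cross-section = A = 0.008030 m²; emitting surface = A = 0.008030 m² (ratio 1).
(1−a)S·A_cross = εσ·A_surf·T⁴  ⇒  T⁴ = (1−a)S/(1σ).
T⁴ = 0.780·1150/(1·5.67×10⁻⁸) = 1.582×10¹⁰ K⁴.
T = (1.582×10¹⁰)^(1/4).

T ≈ 355 K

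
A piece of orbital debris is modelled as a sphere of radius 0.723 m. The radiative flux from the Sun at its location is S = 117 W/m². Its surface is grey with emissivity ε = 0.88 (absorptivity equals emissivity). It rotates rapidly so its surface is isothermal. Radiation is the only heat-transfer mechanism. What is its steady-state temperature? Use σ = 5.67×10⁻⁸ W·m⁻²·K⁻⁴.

At equilibrium, absorbed power = emitted power.
Absorbing cross-section = πr² = 1.642 m²; emitting surface = 4πr² = 6.569 m² (ratio 4).
εS·A_cross = εσ·A_surf·T⁴  ⇒  T⁴ = S/(4σ)   (ε cancels).
T⁴ = 117/(4·5.67×10⁻⁸) = 5.159×10⁸ K⁴.
T = (5.159×10⁸)^(1/4).

T ≈ 151 K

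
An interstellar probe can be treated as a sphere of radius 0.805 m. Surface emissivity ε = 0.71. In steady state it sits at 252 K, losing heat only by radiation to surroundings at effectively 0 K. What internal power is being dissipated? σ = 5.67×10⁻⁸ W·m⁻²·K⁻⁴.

Steady state: P = εσA T⁴.
A = 4πr² = 8.143 m²; T⁴ = (252)⁴ = 4.033×10⁹ K⁴.
P = 0.71 × 5.67×10⁻⁸ × 8.143 × 4.033×10⁹.

P ≈ 1320 W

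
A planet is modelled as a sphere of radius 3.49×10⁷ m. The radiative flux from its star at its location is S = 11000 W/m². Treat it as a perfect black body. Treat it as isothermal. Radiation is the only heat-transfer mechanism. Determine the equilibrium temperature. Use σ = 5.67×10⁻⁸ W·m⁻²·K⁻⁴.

T ≈ 469 K

At equilibrium, absorbed power = emitted power.
Absorbing cross-section = πr² = 3.826×10¹⁵ m²; emitting surface = 4πr² = 1.531×10¹⁶ m² (ratio 4).
S·A_cross = εσ·A_surf·T⁴  ⇒  T⁴ = S/(4σ).
T⁴ = 1.00·11000/(4·5.67×10⁻⁸) = 4.850×10¹⁰ K⁴.
T = (4.850×10¹⁰)^(1/4).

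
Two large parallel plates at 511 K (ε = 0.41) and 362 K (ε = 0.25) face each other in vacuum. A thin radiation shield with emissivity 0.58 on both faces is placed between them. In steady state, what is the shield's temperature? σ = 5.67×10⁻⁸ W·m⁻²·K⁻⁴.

T_s ≈ 467 K

In steady state the net flux on the hot side equals that on the cold side.
σ(T₁⁴−T_s⁴)/D₁ = σ(T_s⁴−T₂⁴)/D₂, with D₁ = 1/ε₁+1/ε_s−1 = 3.163, D₂ = 1/ε_s+1/ε₂−1 = 4.724.
Solve for T_s⁴: T_s⁴ = (D₂·T₁⁴ + D₁·T₂⁴)/(D₁+D₂) = 4.773×10¹⁰ K⁴.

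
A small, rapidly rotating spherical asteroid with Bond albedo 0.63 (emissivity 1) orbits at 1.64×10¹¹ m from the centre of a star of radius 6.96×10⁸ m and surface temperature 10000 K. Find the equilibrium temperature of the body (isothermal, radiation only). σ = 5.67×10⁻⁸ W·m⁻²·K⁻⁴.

The star's surface emits σT_*⁴; at distance d the flux is S = σT_*⁴(R_*/d)².
S = 5.67×10⁻⁸·(10000)⁴·(6.96×10⁸/1.64×10¹¹)² = 10210 W/m².
For an isothermal sphere T⁴ = (1−a)S/(4σ) = 1.666×10¹⁰ K⁴.

T ≈ 359 K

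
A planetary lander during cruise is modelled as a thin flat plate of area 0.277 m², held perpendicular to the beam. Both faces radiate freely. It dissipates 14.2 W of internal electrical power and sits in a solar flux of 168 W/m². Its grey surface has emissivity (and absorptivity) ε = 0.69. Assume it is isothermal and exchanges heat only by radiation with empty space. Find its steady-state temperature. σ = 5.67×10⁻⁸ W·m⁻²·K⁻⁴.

T ≈ 215 K

At steady state, absorbed solar power + internal power = radiated power.
Absorbed: α·S·A_cross = 0.69·168·0.2770 = 32.11 W (cross-section A).
Total input = 32.11 + 14.2 = 46.31 W.
Radiated: εσ·A_surf·T⁴ with A_surf = 2A = 0.5540 m².
T⁴ = 46.31/(0.69·5.67×10⁻⁸·0.5540) = 2.137×10⁹ K⁴.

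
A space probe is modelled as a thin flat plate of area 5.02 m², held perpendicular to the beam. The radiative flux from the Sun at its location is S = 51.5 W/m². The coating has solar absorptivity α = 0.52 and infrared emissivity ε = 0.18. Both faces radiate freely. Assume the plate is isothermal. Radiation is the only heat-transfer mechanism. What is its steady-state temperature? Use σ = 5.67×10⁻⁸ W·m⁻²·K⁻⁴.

At equilibrium, absorbed power = emitted power.
Absorbing cross-section = A = 5.020 m²; emitting surface = 2A = 10.04 m² (ratio 2).
αS·A_cross = εσ·A_surf·T⁴  ⇒  T⁴ = αS/(ε·2σ).
T⁴ = 0.520·51.5/(0.18·2·5.67×10⁻⁸) = 1.312×10⁹ K⁴.
T = (1.312×10⁹)^(1/4).

T ≈ 190 K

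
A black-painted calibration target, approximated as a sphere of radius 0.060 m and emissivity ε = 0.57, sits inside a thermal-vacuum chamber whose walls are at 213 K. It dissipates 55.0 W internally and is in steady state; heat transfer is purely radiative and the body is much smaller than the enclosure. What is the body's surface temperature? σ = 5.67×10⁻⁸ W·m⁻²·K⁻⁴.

T ≈ 446 K

For a small grey body in a large enclosure, net radiated power = εσA(T⁴ − T_w⁴).
Steady state: P = εσA(T⁴ − T_w⁴) with A = 4πr² = 0.04524 m².
T⁴ = P/(εσA) + T_w⁴ = 55.0/(0.57·5.67×10⁻⁸·0.04524) + (213)⁴
    = 3.762×10¹⁰ + 2.058×10⁹ = 3.968×10¹⁰ K⁴.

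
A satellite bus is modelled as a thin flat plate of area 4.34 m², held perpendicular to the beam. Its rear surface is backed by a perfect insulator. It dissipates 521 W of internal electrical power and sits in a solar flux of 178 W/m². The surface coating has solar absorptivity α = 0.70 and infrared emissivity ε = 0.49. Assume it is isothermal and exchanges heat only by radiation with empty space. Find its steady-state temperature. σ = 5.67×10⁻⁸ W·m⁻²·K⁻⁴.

T ≈ 306 K

At steady state, absorbed solar power + internal power = radiated power.
Absorbed: α·S·A_cross = 0.70·178·4.340 = 540.8 W (cross-section A).
Total input = 540.8 + 521 = 1062 W.
Radiated: εσ·A_surf·T⁴ with A_surf = A = 4.340 m².
T⁴ = 1062/(0.49·5.67×10⁻⁸·4.340) = 8.806×10⁹ K⁴.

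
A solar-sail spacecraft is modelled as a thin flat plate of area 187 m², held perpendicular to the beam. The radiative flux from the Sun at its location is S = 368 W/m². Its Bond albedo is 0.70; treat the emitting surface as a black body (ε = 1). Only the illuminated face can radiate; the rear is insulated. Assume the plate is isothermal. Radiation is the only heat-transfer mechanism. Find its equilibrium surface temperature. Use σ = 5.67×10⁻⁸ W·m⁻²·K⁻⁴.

At equilibrium, absorbed power = emitted power.
Absorbing cross-section = A = 187.0 m²; emitting surface = A = 187.0 m² (ratio 1).
(1−a)S·A_cross = εσ·A_surf·T⁴  ⇒  T⁴ = (1−a)S/(1σ).
T⁴ = 0.300·368/(1·5.67×10⁻⁸) = 1.947×10⁹ K⁴.
T = (1.947×10⁹)^(1/4).

T ≈ 210 K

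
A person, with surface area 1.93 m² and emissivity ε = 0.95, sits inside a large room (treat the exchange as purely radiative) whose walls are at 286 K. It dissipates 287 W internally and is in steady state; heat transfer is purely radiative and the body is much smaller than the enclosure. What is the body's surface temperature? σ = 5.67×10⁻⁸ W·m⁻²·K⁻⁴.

T ≈ 312 K

For a small grey body in a large enclosure, net radiated power = εσA(T⁴ − T_w⁴).
Steady state: P = εσA(T⁴ − T_w⁴) with A = 1.93 m².
T⁴ = P/(εσA) + T_w⁴ = 287/(0.95·5.67×10⁻⁸·1.930) + (286)⁴
    = 2.761×10⁹ + 6.691×10⁹ = 9.451×10⁹ K⁴.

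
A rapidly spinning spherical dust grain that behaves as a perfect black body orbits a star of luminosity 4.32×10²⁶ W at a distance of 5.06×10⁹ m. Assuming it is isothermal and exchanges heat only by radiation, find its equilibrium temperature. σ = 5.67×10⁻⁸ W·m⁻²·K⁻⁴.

First find the stellar flux at distance d: S = L/(4πd²) = 4.32×10²⁶/(4π·(5.06×10⁹)²) = 1.343×10⁶ W/m².
For an isothermal sphere, absorbed (1−a)S·πr² = emitted σ·4πr²·T⁴, so T⁴ = (1−a)S/(4σ).
T⁴ = 1.00·1.343×10⁶/(4·5.67×10⁻⁸) = 5.920×10¹² K⁴.

T ≈ 1560 K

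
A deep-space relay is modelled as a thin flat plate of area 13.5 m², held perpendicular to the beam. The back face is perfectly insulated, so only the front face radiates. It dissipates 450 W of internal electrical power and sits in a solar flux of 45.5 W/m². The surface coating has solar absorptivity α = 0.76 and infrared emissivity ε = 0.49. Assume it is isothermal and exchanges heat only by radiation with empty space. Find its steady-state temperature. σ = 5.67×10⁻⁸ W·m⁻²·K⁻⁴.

T ≈ 222 K

At steady state, absorbed solar power + internal power = radiated power.
Absorbed: α·S·A_cross = 0.76·45.5·13.50 = 466.8 W (cross-section A).
Total input = 466.8 + 450 = 916.8 W.
Radiated: εσ·A_surf·T⁴ with A_surf = A = 13.50 m².
T⁴ = 916.8/(0.49·5.67×10⁻⁸·13.50) = 2.444×10⁹ K⁴.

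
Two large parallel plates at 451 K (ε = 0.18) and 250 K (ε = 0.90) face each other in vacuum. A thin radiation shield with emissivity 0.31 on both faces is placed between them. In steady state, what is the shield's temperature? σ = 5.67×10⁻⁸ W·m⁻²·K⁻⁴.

T_s ≈ 351 K

In steady state the net flux on the hot side equals that on the cold side.
σ(T₁⁴−T_s⁴)/D₁ = σ(T_s⁴−T₂⁴)/D₂, with D₁ = 1/ε₁+1/ε_s−1 = 7.781, D₂ = 1/ε_s+1/ε₂−1 = 3.337.
Solve for T_s⁴: T_s⁴ = (D₂·T₁⁴ + D₁·T₂⁴)/(D₁+D₂) = 1.515×10¹⁰ K⁴.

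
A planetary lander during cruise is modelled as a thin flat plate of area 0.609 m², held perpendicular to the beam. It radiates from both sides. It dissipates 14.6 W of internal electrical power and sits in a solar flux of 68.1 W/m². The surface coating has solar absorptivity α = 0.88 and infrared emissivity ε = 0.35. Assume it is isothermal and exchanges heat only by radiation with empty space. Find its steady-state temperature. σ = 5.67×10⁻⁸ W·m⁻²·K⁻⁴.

At steady state, absorbed solar power + internal power = radiated power.
Absorbed: α·S·A_cross = 0.88·68.1·0.6090 = 36.50 W (cross-section A).
Total input = 36.50 + 14.6 = 51.10 W.
Radiated: εσ·A_surf·T⁴ with A_surf = 2A = 1.218 m².
T⁴ = 51.10/(0.35·5.67×10⁻⁸·1.218) = 2.114×10⁹ K⁴.

T ≈ 214 K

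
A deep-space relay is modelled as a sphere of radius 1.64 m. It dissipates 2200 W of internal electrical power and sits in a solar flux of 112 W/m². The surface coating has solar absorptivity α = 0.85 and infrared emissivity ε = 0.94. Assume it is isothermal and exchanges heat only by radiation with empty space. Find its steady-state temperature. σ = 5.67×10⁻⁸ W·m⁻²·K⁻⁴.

At steady state, absorbed solar power + internal power = radiated power.
Absorbed: α·S·A_cross = 0.85·112·8.450 = 804.4 W (cross-section πr²).
Total input = 804.4 + 2200 = 3004 W.
Radiated: εσ·A_surf·T⁴ with A_surf = 4πr² = 33.80 m².
T⁴ = 3004/(0.94·5.67×10⁻⁸·33.80) = 1.668×10⁹ K⁴.

T ≈ 202 K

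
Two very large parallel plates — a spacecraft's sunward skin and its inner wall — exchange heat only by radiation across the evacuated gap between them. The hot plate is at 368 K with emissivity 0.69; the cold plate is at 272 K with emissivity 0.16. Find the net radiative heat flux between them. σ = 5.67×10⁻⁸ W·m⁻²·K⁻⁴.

q ≈ 109 W/m²

For two infinite grey parallel plates, q = σ(T₁⁴ − T₂⁴)/(1/ε₁ + 1/ε₂ − 1).
T₁⁴ − T₂⁴ = 1.834×10¹⁰ − 5.474×10⁹ = 1.287×10¹⁰ K⁴.
1/ε₁ + 1/ε₂ − 1 = 1.449 + 6.250 − 1 = 6.699.
q = 5.67×10⁻⁸ × 1.287×10¹⁰ / 6.699.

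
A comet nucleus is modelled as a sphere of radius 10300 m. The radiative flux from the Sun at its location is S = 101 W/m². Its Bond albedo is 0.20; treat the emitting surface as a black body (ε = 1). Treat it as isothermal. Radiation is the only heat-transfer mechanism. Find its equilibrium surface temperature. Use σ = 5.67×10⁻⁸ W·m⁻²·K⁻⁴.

T ≈ 137 K

At equilibrium, absorbed power = emitted power.
Absorbing cross-section = πr² = 3.333×10⁸ m²; emitting surface = 4πr² = 1.333×10⁹ m² (ratio 4).
(1−a)S·A_cross = εσ·A_surf·T⁴  ⇒  T⁴ = (1−a)S/(4σ).
T⁴ = 0.800·101/(4·5.67×10⁻⁸) = 3.563×10⁸ K⁴.
T = (3.563×10⁸)^(1/4).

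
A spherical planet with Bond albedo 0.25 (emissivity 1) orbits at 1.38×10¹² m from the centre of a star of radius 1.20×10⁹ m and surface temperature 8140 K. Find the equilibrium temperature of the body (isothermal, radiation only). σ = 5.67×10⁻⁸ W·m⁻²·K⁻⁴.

The star's surface emits σT_*⁴; at distance d the flux is S = σT_*⁴(R_*/d)².
S = 5.67×10⁻⁸·(8140)⁴·(1.20×10⁹/1.38×10¹²)² = 188.2 W/m².
For an isothermal sphere T⁴ = (1−a)S/(4σ) = 6.224×10⁸ K⁴.

T ≈ 158 K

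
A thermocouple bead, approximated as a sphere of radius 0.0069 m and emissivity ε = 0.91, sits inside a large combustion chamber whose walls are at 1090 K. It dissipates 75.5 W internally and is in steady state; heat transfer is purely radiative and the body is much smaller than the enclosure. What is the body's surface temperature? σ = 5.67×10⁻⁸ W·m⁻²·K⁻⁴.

For a small grey body in a large enclosure, net radiated power = εσA(T⁴ − T_w⁴).
Steady state: P = εσA(T⁴ − T_w⁴) with A = 4πr² = 5.983×10⁻⁴ m².
T⁴ = P/(εσA) + T_w⁴ = 75.5/(0.91·5.67×10⁻⁸·5.983×10⁻⁴) + (1090)⁴
    = 2.446×10¹² + 1.412×10¹² = 3.857×10¹² K⁴.

T ≈ 1400 K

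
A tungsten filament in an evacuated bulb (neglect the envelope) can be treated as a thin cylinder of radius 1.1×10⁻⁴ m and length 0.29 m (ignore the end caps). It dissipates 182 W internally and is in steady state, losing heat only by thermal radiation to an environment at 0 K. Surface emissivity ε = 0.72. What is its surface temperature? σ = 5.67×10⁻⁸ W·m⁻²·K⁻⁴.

Steady state: internal power = radiated power, P = εσA T⁴.
Radiating area A = 2πrL = 2.004×10⁻⁴ m².
T⁴ = P/(εσA) = 182/(0.72·5.67×10⁻⁸·2.004×10⁻⁴) = 2.224×10¹³ K⁴.
T = (2.224×10¹³)^(1/4).

T ≈ 2170 K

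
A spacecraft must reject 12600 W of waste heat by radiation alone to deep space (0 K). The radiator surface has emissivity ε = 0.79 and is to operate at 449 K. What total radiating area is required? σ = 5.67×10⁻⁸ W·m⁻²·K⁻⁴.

P = εσA T⁴ ⇒ A = P/(εσT⁴).
T⁴ = 4.064×10¹⁰ K⁴.
A = 12600/(0.79 × 5.67×10⁻⁸ × 4.064×10¹⁰).

A ≈ 6.92 m²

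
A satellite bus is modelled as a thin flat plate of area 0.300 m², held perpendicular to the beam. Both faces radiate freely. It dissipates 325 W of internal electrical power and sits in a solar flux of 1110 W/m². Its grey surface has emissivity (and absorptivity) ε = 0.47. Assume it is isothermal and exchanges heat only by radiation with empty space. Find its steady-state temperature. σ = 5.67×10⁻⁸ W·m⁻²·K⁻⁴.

T ≈ 417 K

At steady state, absorbed solar power + internal power = radiated power.
Absorbed: α·S·A_cross = 0.47·1110·0.3000 = 156.5 W (cross-section A).
Total input = 156.5 + 325 = 481.5 W.
Radiated: εσ·A_surf·T⁴ with A_surf = 2A = 0.6000 m².
T⁴ = 481.5/(0.47·5.67×10⁻⁸·0.6000) = 3.011×10¹⁰ K⁴.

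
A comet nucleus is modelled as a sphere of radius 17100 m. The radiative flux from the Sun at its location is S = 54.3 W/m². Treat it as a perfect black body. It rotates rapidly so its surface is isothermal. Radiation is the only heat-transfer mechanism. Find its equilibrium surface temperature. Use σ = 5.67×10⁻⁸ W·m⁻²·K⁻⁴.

T ≈ 124 K

At equilibrium, absorbed power = emitted power.
Absorbing cross-section = πr² = 9.186×10⁸ m²; emitting surface = 4πr² = 3.675×10⁹ m² (ratio 4).
S·A_cross = εσ·A_surf·T⁴  ⇒  T⁴ = S/(4σ).
T⁴ = 1.00·54.3/(4·5.67×10⁻⁸) = 2.394×10⁸ K⁴.
T = (2.394×10⁸)^(1/4).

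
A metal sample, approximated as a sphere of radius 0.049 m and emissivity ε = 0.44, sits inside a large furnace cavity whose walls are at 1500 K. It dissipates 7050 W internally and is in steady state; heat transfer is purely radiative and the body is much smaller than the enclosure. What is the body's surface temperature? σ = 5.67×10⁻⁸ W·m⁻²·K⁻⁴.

For a small grey body in a large enclosure, net radiated power = εσA(T⁴ − T_w⁴).
Steady state: P = εσA(T⁴ − T_w⁴) with A = 4πr² = 0.03017 m².
T⁴ = P/(εσA) + T_w⁴ = 7050/(0.44·5.67×10⁻⁸·0.03017) + (1500)⁴
    = 9.366×10¹² + 5.062×10¹² = 1.443×10¹³ K⁴.

T ≈ 1950 K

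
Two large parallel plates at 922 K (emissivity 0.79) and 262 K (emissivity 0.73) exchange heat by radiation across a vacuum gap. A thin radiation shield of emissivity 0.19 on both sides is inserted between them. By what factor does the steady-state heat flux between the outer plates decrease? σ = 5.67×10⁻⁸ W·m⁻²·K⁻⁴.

Without shield: q₀ = σΔ(T⁴)/(1/ε₁+1/ε₂−1) with denominator 1.636.
With shield the two gaps are in series; the resistances add: (1/ε₁+1/ε_s−1)+(1/ε_s+1/ε₂−1) = 5.529+5.633 = 11.16.
Heat-flux ratio q₀/q = 11.16/1.636.

factor ≈ 6.82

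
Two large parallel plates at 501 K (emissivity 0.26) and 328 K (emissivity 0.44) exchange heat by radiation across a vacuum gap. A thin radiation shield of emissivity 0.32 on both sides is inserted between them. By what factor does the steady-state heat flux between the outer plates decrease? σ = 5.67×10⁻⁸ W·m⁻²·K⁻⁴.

factor ≈ 2.03

Without shield: q₀ = σΔ(T⁴)/(1/ε₁+1/ε₂−1) with denominator 5.119.
With shield the two gaps are in series; the resistances add: (1/ε₁+1/ε_s−1)+(1/ε_s+1/ε₂−1) = 5.971+4.398 = 10.37.
Heat-flux ratio q₀/q = 10.37/5.119.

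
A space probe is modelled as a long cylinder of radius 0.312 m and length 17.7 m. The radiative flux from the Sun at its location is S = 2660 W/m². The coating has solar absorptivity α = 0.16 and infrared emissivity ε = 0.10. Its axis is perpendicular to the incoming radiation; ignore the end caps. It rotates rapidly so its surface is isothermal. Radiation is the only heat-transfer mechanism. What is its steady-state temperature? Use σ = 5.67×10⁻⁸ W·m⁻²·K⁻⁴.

At equilibrium, absorbed power = emitted power.
Absorbing cross-section = 2rL = 11.04 m²; emitting surface = 2πrL = 34.70 m² (ratio π).
αS·A_cross = εσ·A_surf·T⁴  ⇒  T⁴ = αS/(ε·πσ).
T⁴ = 0.160·2660/(0.10·π·5.67×10⁻⁸) = 2.389×10¹⁰ K⁴.
T = (2.389×10¹⁰)^(1/4).

T ≈ 393 K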